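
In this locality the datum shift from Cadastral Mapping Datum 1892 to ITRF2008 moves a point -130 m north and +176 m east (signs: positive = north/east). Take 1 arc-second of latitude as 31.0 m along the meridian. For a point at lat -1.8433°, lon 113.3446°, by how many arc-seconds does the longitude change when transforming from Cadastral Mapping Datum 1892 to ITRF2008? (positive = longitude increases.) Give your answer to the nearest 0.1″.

Δλ = 5.7″

At latitude -1.8433°, cos φ = 0.999483.
1″ of longitude at this latitude = 31.00 × cos φ = 30.9840 m, so Δλ = 176.0 / 30.9840 = 5.680″.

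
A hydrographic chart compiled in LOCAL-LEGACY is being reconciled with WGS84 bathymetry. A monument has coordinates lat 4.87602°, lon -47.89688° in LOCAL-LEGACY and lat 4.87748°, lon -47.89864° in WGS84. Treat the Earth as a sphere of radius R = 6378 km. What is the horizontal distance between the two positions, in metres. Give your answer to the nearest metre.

254 m

Δφ = 4.87748° − 4.87602° = +0.00146°; Δλ = -47.89864° − -47.89688° = -0.00176°.
1° along a meridian = πR/180 = 111317 m.
ΔN = Δφ × 111317 = 162.5 m; ΔE = Δλ × 111317 × cos(4.87602°) = -0.00176 × 111317 × 0.996381 = -195.2 m.
Distance = √(ΔE² + ΔN²) = √((-195.2)² + 162.5²) = 254.0 m.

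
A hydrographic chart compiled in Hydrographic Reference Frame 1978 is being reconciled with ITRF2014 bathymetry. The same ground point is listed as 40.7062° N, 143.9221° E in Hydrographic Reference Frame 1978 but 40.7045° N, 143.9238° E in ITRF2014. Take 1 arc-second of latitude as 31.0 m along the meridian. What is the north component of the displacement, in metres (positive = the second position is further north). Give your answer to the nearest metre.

ΔN = -190 m

Δφ = 40.7045° − 40.7062° = -0.0017°; Δλ = 143.9238° − 143.9221° = +0.0017°.
1° of latitude = 3600 × 31.00 = 111600 m.
ΔN = Δφ × 111600 = -189.7 m; ΔE = Δλ × 111600 × cos(40.7062°) = +0.0017 × 111600 × 0.758064 = 143.8 m.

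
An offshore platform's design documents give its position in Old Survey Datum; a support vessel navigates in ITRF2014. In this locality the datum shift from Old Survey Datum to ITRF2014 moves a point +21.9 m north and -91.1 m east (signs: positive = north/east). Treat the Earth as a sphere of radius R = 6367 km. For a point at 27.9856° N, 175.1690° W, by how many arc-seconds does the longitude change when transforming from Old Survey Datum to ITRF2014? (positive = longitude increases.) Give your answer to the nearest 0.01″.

At latitude 27.9856°, cos φ = 0.883066.
One radian of longitude at latitude φ spans R cos φ, so Δλ = ΔE / (R cos φ) = -91.1 / (6367000 × 0.883066) = -1.6203e-05 rad = -3.342″.

Δλ = -3.34″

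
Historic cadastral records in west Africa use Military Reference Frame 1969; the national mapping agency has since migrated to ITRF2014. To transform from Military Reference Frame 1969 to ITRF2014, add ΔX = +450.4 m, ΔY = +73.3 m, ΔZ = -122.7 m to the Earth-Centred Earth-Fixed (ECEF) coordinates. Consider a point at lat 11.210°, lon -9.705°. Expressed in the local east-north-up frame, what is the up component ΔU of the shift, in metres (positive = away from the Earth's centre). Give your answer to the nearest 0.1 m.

ΔU = 399.5 m

At φ = 11.210°, λ = -9.705°: sin φ = 0.194406, cos φ = 0.980921, sin λ = -0.168575, cos λ = 0.985689.
ΔU = cos φ cos λ·ΔX + cos φ sin λ·ΔY + sin φ·ΔZ = (0.980921)(0.985689)(450.4) + (0.980921)(-0.168575)(73.3) + (0.194406)(-122.7) = 399.51 m.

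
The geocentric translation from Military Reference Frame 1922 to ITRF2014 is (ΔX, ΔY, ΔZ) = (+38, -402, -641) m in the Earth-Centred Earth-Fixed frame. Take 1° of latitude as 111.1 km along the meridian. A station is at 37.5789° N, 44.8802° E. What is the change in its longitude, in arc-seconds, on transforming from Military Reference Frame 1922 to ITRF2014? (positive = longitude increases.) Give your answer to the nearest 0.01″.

Δλ = -12.74″

sin φ = 0.609853, cos φ = 0.792514, sin λ = 0.705627, cos λ = 0.708584.
East component: ΔE = −sin λ·ΔX + cos λ·ΔY = −(0.705627)(38) + (0.708584)(-402) = -311.66 m.
1° of latitude spans 111100 m; at latitude φ, 1° of longitude spans that × cos φ = 88048.3 m, so Δλ = -311.66 / 88048.3 × 3600 = -12.743″.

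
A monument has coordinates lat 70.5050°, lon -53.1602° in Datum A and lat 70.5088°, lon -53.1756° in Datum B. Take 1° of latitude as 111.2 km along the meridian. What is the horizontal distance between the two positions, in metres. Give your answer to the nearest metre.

711 m

Δφ = 70.5088° − 70.5050° = +0.0038°; Δλ = -53.1756° − -53.1602° = -0.0154°.
ΔN = Δφ × 111200 = 422.6 m; ΔE = Δλ × 111200 × cos(70.5050°) = -0.0154 × 111200 × 0.333725 = -571.5 m.
Distance = √(ΔE² + ΔN²) = √((-571.5)² + 422.6²) = 710.7 m.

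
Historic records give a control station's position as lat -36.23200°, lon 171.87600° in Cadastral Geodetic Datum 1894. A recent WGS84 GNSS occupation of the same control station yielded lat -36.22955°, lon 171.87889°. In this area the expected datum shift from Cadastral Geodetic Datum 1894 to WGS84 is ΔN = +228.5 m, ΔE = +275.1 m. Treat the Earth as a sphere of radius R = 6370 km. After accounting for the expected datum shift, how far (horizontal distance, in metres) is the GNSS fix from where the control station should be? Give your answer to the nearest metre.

Observed coordinate differences: Δφ = +0.00245°, Δλ = +0.00289°.
Converting to metres (1° lat = 111177 m, cos φ = 0.806630): observed ΔN = 272.4 m, observed ΔE = 259.2 m.
Subtracting the expected shift leaves a residual of 272.4 − (228.5) = 43.9 m north and 259.2 − (275.1) = -15.9 m east.
Residual distance = √(43.9² + (-15.9)²) = 46.7 m.

47 m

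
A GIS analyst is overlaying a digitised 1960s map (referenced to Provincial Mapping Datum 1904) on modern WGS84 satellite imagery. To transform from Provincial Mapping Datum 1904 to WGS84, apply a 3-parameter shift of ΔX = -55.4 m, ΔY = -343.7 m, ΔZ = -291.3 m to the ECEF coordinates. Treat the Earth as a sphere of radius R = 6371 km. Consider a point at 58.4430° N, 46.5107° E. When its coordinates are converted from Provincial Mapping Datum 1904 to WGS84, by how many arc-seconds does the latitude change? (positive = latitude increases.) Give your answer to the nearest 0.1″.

Δφ = 3.0″

sin φ = 0.852120, cos φ = 0.523347, sin λ = 0.725503, cos λ = 0.688219.
North component: ΔN = −sin φ cos λ·ΔX − sin φ sin λ·ΔY + cos φ·ΔZ = −(0.852120)(0.688219)(-55.4) − (0.852120)(0.725503)(-343.7) + (0.523347)(-291.3) = 92.52 m.
1° of latitude spans πR/180 = 111195 m, so Δφ = 92.52 / 111195 × 3600 = 2.995″.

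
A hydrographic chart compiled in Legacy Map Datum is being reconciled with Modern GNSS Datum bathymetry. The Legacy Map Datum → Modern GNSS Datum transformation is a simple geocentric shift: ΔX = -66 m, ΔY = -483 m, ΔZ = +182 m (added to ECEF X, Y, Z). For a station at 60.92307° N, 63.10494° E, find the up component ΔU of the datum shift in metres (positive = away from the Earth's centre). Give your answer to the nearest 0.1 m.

The local up (radial) axis is (cos φ cos λ, cos φ sin λ, sin φ), giving ΔU = -14.509 − 209.341 + 159.062 = -64.79 m.

ΔU = -64.8 m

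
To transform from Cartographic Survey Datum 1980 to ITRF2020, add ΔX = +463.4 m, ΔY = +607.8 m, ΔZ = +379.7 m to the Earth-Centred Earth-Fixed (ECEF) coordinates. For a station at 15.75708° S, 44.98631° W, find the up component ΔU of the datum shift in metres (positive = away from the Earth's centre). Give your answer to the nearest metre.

ΔU = -201 m

The local up (radial) axis is (cos φ cos λ, cos φ sin λ, sin φ), giving ΔU = 315.435 − 413.530 − 103.111 = -201.21 m.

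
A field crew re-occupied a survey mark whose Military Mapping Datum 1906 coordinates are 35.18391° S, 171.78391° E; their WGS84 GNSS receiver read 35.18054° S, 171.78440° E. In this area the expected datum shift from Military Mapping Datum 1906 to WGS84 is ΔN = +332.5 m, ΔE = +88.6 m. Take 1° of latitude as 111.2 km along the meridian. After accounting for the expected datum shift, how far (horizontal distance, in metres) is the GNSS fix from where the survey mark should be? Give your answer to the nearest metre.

61 m

Observed coordinate differences: Δφ = +0.00337°, Δλ = +0.00049°.
Converting to metres (1° lat = 111200 m, cos φ = 0.817307): observed ΔN = 374.7 m, observed ΔE = 44.5 m.
Subtracting the expected shift leaves a residual of 374.7 − (332.5) = 42.2 m north and 44.5 − (88.6) = -44.1 m east.
Residual distance = √(42.2² + (-44.1)²) = 61.0 m.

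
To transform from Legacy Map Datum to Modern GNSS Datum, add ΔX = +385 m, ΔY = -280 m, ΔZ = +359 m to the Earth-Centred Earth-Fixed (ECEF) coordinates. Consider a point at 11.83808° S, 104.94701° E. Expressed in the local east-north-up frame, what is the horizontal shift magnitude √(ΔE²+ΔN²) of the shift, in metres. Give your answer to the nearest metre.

407 m

At φ = -11.83808°, λ = 104.94701°: sin φ = -0.205147, cos φ = 0.978731, sin λ = 0.966165, cos λ = -0.257926.
ΔE = −sin λ·ΔX + cos λ·ΔY = −(0.966165)·(385) + (-0.257926)·(-280) = -299.75 m.
ΔN = −sin φ cos λ·ΔX − sin φ sin λ·ΔY + cos φ·ΔZ = −(-0.205147)(-0.257926)(385) − (-0.205147)(0.966165)(-280) + (0.978731)(359) = 275.50 m.
Horizontal magnitude = √(ΔE² + ΔN²) = √((-299.75)² + 275.50²) = 407.12 m.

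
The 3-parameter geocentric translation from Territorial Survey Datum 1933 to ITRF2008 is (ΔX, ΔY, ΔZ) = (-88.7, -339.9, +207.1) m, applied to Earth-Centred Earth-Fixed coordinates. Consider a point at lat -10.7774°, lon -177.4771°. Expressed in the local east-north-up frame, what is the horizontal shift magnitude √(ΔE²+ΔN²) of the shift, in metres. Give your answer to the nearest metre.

At φ = -10.7774°, λ = -177.4771°: sin φ = -0.186994, cos φ = 0.982361, sin λ = -0.044019, cos λ = -0.999031.
ΔE = −sin λ·ΔX + cos λ·ΔY = −(-0.044019)·(-88.7) + (-0.999031)·(-339.9) = 335.67 m.
ΔN = −sin φ cos λ·ΔX − sin φ sin λ·ΔY + cos φ·ΔZ = −(-0.186994)(-0.999031)(-88.7) − (-0.186994)(-0.044019)(-339.9) + (0.982361)(207.1) = 222.82 m.
Horizontal magnitude = √(ΔE² + ΔN²) = √(335.67² + 222.82²) = 402.89 m.

403 m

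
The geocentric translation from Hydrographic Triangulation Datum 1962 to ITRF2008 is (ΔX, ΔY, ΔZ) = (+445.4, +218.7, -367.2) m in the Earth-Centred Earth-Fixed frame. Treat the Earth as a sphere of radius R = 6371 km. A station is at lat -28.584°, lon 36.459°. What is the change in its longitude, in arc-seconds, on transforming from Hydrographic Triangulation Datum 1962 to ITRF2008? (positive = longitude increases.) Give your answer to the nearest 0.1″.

Δλ = -3.3″

sin φ = -0.478447, cos φ = 0.878117, sin λ = 0.594247, cos λ = 0.804282.
East component: ΔE = −sin λ·ΔX + cos λ·ΔY = −(0.594247)(445.4) + (0.804282)(218.7) = -88.78 m.
1° of latitude spans πR/180 = 111195 m; at latitude φ, 1° of longitude spans that × cos φ = 97642.1 m, so Δλ = -88.78 / 97642.1 × 3600 = -3.273″.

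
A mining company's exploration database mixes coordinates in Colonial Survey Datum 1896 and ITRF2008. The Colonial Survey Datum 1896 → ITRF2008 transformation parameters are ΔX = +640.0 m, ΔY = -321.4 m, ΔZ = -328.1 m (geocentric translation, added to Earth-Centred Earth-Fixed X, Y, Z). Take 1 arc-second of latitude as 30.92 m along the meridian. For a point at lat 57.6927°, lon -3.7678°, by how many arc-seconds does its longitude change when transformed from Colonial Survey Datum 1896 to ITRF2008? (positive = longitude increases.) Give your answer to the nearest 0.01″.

sin φ = 0.845194, cos φ = 0.534460, sin λ = -0.065713, cos λ = 0.997839.
East component: ΔE = −sin λ·ΔX + cos λ·ΔY = −(-0.065713)(640.0) + (0.997839)(-321.4) = -278.65 m.
1° of latitude spans 3600 × 30.92 = 111312 m; at latitude φ, 1° of longitude spans that × cos φ = 59491.8 m, so Δλ = -278.65 / 59491.8 × 3600 = -16.862″.

Δλ = -16.86″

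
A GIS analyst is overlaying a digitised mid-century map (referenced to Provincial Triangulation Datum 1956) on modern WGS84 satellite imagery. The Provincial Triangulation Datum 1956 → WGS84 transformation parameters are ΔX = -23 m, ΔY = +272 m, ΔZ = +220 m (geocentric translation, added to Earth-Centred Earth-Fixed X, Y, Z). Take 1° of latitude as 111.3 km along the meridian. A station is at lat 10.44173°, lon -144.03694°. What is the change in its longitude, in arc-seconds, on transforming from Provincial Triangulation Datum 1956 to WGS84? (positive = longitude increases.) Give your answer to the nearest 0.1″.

sin φ = 0.181235, cos φ = 0.983440, sin λ = -0.587264, cos λ = -0.809396.
East component: ΔE = −sin λ·ΔX + cos λ·ΔY = −(-0.587264)(-23) + (-0.809396)(272) = -233.66 m.
1° of latitude spans 111300 m; at latitude φ, 1° of longitude spans that × cos φ = 109456.8 m, so Δλ = -233.66 / 109456.8 × 3600 = -7.685″.

Δλ = -7.7″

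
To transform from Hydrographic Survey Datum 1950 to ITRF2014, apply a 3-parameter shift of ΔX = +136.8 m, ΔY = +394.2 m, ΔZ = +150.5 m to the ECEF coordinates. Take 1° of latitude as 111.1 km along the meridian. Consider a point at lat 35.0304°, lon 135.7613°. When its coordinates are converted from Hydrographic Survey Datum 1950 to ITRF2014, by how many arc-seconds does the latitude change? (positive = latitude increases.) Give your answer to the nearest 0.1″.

Δφ = 0.7″

sin φ = 0.574011, cos φ = 0.818848, sin λ = 0.697649, cos λ = -0.716440.
North component: ΔN = −sin φ cos λ·ΔX − sin φ sin λ·ΔY + cos φ·ΔZ = −(0.574011)(-0.716440)(136.8) − (0.574011)(0.697649)(394.2) + (0.818848)(150.5) = 21.63 m.
1° of latitude spans 111100 m, so Δφ = 21.63 / 111100 × 3600 = 0.701″.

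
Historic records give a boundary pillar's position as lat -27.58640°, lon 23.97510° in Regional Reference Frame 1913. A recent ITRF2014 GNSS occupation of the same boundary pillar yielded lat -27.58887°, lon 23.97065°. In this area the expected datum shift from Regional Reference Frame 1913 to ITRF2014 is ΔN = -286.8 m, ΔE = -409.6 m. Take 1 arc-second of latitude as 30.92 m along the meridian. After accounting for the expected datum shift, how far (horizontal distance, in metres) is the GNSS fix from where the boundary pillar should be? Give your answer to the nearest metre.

Observed coordinate differences: Δφ = -0.00247°, Δλ = -0.00445°.
Converting to metres (1° lat = 111312 m, cos φ = 0.886314): observed ΔN = -274.9 m, observed ΔE = -439.0 m.
Subtracting the expected shift leaves a residual of -274.9 − (-286.8) = 11.9 m north and -439.0 − (-409.6) = -29.4 m east.
Residual distance = √(11.9² + (-29.4)²) = 31.7 m.

32 m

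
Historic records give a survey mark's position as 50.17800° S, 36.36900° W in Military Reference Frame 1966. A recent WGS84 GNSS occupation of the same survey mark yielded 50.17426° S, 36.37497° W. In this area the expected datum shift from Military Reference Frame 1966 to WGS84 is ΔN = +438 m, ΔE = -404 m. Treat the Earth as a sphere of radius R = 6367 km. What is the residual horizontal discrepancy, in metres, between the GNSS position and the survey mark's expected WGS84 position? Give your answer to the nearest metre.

Observed coordinate differences: Δφ = +0.00374°, Δλ = -0.00597°.
Converting to metres (1° lat = 111125 m, cos φ = 0.640405): observed ΔN = 415.6 m, observed ΔE = -424.9 m.
Subtracting the expected shift leaves a residual of 415.6 − (438) = -22.4 m north and -424.9 − (-404) = -20.9 m east.
Residual distance = √((-22.4)² + (-20.9)²) = 30.6 m.

31 m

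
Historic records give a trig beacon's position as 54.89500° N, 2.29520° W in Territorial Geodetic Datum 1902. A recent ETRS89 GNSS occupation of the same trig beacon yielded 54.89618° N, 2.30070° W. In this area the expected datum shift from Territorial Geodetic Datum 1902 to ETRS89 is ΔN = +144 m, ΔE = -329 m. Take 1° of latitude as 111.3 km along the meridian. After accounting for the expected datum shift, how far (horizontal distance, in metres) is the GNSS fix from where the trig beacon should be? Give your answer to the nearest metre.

26 m

Observed coordinate differences: Δφ = +0.00118°, Δλ = -0.00550°.
Converting to metres (1° lat = 111300 m, cos φ = 0.575077): observed ΔN = 131.3 m, observed ΔE = -352.0 m.
Subtracting the expected shift leaves a residual of 131.3 − (144) = -12.7 m north and -352.0 − (-329) = -23.0 m east.
Residual distance = √((-12.7)² + (-23.0)²) = 26.3 m.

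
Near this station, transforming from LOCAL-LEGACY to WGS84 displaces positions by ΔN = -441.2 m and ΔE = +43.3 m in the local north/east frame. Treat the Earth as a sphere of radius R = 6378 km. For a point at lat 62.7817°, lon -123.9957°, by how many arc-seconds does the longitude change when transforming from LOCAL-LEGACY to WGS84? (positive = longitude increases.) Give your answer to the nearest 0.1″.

At latitude 62.7817°, cos φ = 0.457382.
One radian of longitude at latitude φ spans R cos φ, so Δλ = ΔE / (R cos φ) = 43.3 / (6378000 × 0.457382) = 1.4843e-05 rad = 3.062″.

Δλ = 3.1″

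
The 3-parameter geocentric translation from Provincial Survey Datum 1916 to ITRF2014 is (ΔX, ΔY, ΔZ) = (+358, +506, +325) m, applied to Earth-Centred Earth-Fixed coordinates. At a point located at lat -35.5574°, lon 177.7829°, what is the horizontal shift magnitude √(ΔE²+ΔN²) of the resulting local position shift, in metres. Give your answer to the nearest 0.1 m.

523.9 m

At φ = -35.5574°, λ = 177.7829°: sin φ = -0.581518, cos φ = 0.813533, sin λ = 0.038686, cos λ = -0.999251.
ΔE = −sin λ·ΔX + cos λ·ΔY = −(0.038686)·(358) + (-0.999251)·(506) = -519.47 m.
ΔN = −sin φ cos λ·ΔX − sin φ sin λ·ΔY + cos φ·ΔZ = −(-0.581518)(-0.999251)(358) − (-0.581518)(0.038686)(506) + (0.813533)(325) = 67.75 m.
Horizontal magnitude = √(ΔE² + ΔN²) = √((-519.47)² + 67.75²) = 523.87 m.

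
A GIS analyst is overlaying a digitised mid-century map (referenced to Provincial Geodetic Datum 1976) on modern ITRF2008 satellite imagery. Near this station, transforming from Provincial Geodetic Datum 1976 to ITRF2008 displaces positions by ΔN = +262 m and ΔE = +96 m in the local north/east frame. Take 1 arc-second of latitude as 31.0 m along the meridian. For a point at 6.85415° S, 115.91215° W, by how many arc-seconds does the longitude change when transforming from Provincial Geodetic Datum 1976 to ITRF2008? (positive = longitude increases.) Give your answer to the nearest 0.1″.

At latitude -6.85415°, cos φ = 0.992853.
1″ of longitude at this latitude = 31.00 × cos φ = 30.7784 m, so Δλ = 96.0 / 30.7784 = 3.119″.

Δλ = 3.1″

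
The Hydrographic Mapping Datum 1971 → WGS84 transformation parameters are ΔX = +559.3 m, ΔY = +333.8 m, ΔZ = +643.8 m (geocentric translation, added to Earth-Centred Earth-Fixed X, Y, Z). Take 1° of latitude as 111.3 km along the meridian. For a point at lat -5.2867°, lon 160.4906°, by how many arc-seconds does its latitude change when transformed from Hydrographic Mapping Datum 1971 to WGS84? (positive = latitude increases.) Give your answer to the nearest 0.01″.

Δφ = 19.50″

sin φ = -0.092139, cos φ = 0.995746, sin λ = 0.333962, cos λ = -0.942587.
North component: ΔN = −sin φ cos λ·ΔX − sin φ sin λ·ΔY + cos φ·ΔZ = −(-0.092139)(-0.942587)(559.3) − (-0.092139)(0.333962)(333.8) + (0.995746)(643.8) = 602.76 m.
1° of latitude spans 111300 m, so Δφ = 602.76 / 111300 × 3600 = 19.496″.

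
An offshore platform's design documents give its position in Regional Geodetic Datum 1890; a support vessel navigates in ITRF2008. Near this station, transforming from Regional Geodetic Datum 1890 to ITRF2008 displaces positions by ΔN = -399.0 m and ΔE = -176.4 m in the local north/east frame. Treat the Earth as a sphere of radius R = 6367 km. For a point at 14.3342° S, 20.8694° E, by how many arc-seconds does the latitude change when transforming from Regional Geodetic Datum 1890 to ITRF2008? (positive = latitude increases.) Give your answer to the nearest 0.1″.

Δφ = -12.9″

On a sphere of radius R, 1 rad of latitude = R, so Δφ = ΔN / R = -399.0 / 6367000 = -6.2667e-05 rad = -12.926″.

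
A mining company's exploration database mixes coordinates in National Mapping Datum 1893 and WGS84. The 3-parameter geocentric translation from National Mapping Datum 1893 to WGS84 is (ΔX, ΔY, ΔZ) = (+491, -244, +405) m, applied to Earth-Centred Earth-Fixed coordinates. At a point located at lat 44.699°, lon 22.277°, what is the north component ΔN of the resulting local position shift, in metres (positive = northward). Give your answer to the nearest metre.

The local north axis is (−sin φ cos λ, −sin φ sin λ, cos φ), giving ΔN = -319.584 + 65.061 + 287.879 = 33.36 m.

ΔN = 33 m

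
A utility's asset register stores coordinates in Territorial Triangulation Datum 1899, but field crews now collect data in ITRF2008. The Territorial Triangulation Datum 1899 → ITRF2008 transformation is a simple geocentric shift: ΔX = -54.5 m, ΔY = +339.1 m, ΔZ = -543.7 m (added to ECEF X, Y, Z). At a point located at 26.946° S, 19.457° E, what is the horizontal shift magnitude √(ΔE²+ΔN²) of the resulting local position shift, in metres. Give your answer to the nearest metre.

The local east axis at (φ, λ) is (−sin λ, cos λ, 0), so ΔE = −sin(19.457°)·(-54.5) + cos(19.457°)·339.1 = 337.89 m.
The local north axis is (−sin φ cos λ, −sin φ sin λ, cos φ), giving ΔN = -23.286 + 51.185 − 484.673 = -456.77 m.
Horizontal magnitude = √(ΔE² + ΔN²) = √(337.89² + (-456.77)²) = 568.16 m.

568 m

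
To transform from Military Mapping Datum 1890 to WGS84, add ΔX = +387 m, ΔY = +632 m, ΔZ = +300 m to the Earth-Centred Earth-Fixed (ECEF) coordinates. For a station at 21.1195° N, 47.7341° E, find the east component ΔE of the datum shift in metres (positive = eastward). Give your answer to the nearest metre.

At φ = 21.1195°, λ = 47.7341°: sin φ = 0.360314, cos φ = 0.932831, sin λ = 0.740032, cos λ = 0.672572.
ΔE = −sin λ·ΔX + cos λ·ΔY = −(0.740032)·(387) + (0.672572)·(632) = 138.67 m.

ΔE = 139 m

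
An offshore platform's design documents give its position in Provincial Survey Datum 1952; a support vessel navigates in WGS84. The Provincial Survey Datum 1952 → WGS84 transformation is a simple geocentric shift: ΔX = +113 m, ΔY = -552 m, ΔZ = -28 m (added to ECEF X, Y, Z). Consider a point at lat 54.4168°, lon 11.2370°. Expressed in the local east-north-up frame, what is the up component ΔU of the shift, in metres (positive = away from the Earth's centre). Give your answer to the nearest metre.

The local up (radial) axis is (cos φ cos λ, cos φ sin λ, sin φ), giving ΔU = 64.492 − 62.592 − 22.772 = -20.87 m.

ΔU = -21 m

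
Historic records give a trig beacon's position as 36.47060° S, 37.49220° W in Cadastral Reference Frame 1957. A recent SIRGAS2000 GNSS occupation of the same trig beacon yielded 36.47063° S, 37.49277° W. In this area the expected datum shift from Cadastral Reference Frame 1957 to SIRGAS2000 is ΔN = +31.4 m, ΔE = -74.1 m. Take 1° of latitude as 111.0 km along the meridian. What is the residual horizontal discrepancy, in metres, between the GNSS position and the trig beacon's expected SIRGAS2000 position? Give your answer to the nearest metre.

42 m

Observed coordinate differences: Δφ = -0.00003°, Δλ = -0.00057°.
Converting to metres (1° lat = 111000 m, cos φ = 0.804162): observed ΔN = -3.3 m, observed ΔE = -50.9 m.
Subtracting the expected shift leaves a residual of -3.3 − (31.4) = -34.7 m north and -50.9 − (-74.1) = 23.2 m east.
Residual distance = √((-34.7)² + 23.2²) = 41.8 m.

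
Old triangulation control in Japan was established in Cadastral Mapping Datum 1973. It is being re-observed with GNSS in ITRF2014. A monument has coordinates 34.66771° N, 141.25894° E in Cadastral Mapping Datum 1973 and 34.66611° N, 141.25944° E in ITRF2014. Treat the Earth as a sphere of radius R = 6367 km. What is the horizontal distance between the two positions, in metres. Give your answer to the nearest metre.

Δφ = 34.66611° − 34.66771° = -0.00160°; Δλ = 141.25944° − 141.25894° = +0.00050°.
1° along a meridian = πR/180 = 111125 m.
ΔN = Δφ × 111125 = -177.8 m; ΔE = Δλ × 111125 × cos(34.66771°) = +0.00050 × 111125 × 0.822465 = 45.7 m.
Distance = √(ΔE² + ΔN²) = √(45.7² + (-177.8)²) = 183.6 m.

184 m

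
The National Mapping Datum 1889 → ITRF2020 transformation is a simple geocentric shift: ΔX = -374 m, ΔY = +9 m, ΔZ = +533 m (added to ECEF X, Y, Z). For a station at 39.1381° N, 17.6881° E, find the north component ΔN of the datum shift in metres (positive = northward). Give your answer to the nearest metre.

ΔN = 637 m

At φ = 39.1381°, λ = 17.6881°: sin φ = 0.631192, cos φ = 0.775627, sin λ = 0.303835, cos λ = 0.952725.
ΔN = −sin φ cos λ·ΔX − sin φ sin λ·ΔY + cos φ·ΔZ = −(0.631192)(0.952725)(-374) − (0.631192)(0.303835)(9) + (0.775627)(533) = 636.59 m.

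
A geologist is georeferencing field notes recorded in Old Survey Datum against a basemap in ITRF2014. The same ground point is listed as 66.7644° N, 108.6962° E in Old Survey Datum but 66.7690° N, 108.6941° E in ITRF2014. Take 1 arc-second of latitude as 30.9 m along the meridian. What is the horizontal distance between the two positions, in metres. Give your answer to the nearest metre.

520 m

Δφ = 66.7690° − 66.7644° = +0.0046°; Δλ = 108.6941° − 108.6962° = -0.0021°.
1° of latitude = 3600 × 30.90 = 111240 m.
ΔN = Δφ × 111240 = 511.7 m; ΔE = Δλ × 111240 × cos(66.7644°) = -0.0021 × 111240 × 0.394513 = -92.2 m.
Distance = √(ΔE² + ΔN²) = √((-92.2)² + 511.7²) = 519.9 m.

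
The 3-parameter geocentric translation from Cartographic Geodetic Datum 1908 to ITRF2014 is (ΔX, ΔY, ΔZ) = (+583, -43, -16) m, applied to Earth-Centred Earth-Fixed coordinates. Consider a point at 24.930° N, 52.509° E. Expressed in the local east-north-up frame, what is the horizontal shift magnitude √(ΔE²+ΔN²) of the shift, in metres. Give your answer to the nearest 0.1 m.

At φ = 24.930°, λ = 52.509°: sin φ = 0.421511, cos φ = 0.906823, sin λ = 0.793449, cos λ = 0.608637.
ΔE = −sin λ·ΔX + cos λ·ΔY = −(0.793449)·(583) + (0.608637)·(-43) = -488.75 m.
ΔN = −sin φ cos λ·ΔX − sin φ sin λ·ΔY + cos φ·ΔZ = −(0.421511)(0.608637)(583) − (0.421511)(0.793449)(-43) + (0.906823)(-16) = -149.69 m.
Horizontal magnitude = √(ΔE² + ΔN²) = √((-488.75)² + (-149.69)²) = 511.16 m.

511.2 m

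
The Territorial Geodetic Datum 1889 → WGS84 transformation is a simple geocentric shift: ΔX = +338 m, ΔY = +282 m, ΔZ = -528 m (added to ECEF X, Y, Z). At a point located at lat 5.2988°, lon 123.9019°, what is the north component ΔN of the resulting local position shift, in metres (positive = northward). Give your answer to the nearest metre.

ΔN = -530 m

The local north axis is (−sin φ cos λ, −sin φ sin λ, cos φ), giving ΔN = 17.410 − 21.615 − 525.744 = -529.95 m.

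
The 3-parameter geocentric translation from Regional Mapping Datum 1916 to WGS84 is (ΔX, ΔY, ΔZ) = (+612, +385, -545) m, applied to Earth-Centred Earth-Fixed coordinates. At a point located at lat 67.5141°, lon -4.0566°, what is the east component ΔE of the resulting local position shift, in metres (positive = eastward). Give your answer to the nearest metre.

At φ = 67.5141°, λ = -4.0566°: sin φ = 0.923974, cos φ = 0.382456, sin λ = -0.070742, cos λ = 0.997495.
ΔE = −sin λ·ΔX + cos λ·ΔY = −(-0.070742)·(612) + (0.997495)·(385) = 427.33 m.

ΔE = 427 m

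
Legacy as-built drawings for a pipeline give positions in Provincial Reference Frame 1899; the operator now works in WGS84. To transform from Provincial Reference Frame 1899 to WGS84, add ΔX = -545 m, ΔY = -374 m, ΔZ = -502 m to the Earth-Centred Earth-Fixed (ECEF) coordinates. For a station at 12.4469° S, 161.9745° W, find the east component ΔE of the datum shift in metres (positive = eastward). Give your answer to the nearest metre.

ΔE = 187 m

At φ = -12.4469°, λ = -161.9745°: sin φ = -0.215535, cos φ = 0.976496, sin λ = -0.309440, cos λ = -0.950919.
ΔE = −sin λ·ΔX + cos λ·ΔY = −(-0.309440)·(-545) + (-0.950919)·(-374) = 187.00 m.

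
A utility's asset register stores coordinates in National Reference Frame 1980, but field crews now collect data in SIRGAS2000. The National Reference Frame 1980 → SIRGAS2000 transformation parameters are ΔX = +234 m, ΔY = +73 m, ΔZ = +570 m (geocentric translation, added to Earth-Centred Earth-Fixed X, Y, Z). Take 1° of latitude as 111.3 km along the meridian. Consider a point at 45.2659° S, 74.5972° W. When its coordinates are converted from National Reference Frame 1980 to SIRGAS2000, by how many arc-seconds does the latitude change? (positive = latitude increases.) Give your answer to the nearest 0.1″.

sin φ = -0.710381, cos φ = 0.703818, sin λ = -0.964082, cos λ = 0.265603.
North component: ΔN = −sin φ cos λ·ΔX − sin φ sin λ·ΔY + cos φ·ΔZ = −(-0.710381)(0.265603)(234) − (-0.710381)(-0.964082)(73) + (0.703818)(570) = 395.33 m.
1° of latitude spans 111300 m, so Δφ = 395.33 / 111300 × 3600 = 12.787″.

Δφ = 12.8″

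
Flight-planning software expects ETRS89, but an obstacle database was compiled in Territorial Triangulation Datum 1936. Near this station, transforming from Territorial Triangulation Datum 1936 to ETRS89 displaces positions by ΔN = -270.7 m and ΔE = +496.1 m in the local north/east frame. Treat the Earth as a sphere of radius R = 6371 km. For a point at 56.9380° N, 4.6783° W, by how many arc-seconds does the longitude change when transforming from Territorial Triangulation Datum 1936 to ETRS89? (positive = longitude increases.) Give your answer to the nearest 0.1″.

Δλ = 29.4″

At latitude 56.9380°, cos φ = 0.545546.
One radian of longitude at latitude φ spans R cos φ, so Δλ = ΔE / (R cos φ) = 496.1 / (6371000 × 0.545546) = 1.4273e-04 rad = 29.441″.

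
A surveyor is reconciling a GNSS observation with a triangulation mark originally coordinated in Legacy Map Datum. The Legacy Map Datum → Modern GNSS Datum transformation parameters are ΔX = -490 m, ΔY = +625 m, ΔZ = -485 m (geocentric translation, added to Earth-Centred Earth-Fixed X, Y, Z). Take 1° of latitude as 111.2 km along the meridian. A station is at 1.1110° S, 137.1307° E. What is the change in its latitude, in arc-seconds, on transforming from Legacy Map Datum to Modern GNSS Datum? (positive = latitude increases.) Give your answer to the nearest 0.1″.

Δφ = -15.2″

sin φ = -0.019389, cos φ = 0.999812, sin λ = 0.680328, cos λ = -0.732908.
North component: ΔN = −sin φ cos λ·ΔX − sin φ sin λ·ΔY + cos φ·ΔZ = −(-0.019389)(-0.732908)(-490) − (-0.019389)(0.680328)(625) + (0.999812)(-485) = -469.70 m.
1° of latitude spans 111200 m, so Δφ = -469.70 / 111200 × 3600 = -15.206″.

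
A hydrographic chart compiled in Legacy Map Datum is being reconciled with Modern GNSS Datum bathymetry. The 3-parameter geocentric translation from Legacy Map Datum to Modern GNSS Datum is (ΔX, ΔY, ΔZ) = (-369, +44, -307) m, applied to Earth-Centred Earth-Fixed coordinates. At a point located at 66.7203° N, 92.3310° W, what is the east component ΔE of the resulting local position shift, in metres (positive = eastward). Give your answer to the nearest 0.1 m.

The local east axis at (φ, λ) is (−sin λ, cos λ, 0), so ΔE = −sin(-92.3310°)·(-369) + cos(-92.3310°)·44 = -370.48 m.

ΔE = -370.5 m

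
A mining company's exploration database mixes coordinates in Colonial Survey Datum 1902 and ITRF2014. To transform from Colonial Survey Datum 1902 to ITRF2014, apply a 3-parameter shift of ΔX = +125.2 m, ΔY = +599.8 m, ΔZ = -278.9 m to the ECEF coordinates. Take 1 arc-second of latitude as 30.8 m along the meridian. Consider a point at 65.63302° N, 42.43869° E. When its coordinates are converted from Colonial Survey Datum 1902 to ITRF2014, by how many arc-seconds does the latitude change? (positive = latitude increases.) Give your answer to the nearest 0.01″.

Δφ = -18.44″

sin φ = 0.910922, cos φ = 0.412580, sin λ = 0.674801, cos λ = 0.738000.
North component: ΔN = −sin φ cos λ·ΔX − sin φ sin λ·ΔY + cos φ·ΔZ = −(0.910922)(0.738000)(125.2) − (0.910922)(0.674801)(599.8) + (0.412580)(-278.9) = -567.93 m.
1° of latitude spans 3600 × 30.80 = 110880 m, so Δφ = -567.93 / 110880 × 3600 = -18.439″.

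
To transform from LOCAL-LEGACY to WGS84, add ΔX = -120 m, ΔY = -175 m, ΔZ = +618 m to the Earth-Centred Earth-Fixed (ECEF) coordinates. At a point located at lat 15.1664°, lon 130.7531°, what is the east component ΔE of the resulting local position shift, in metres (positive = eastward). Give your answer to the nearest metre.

ΔE = 205 m

The local east axis at (φ, λ) is (−sin λ, cos λ, 0), so ΔE = −sin(130.7531°)·(-120) + cos(130.7531°)·(-175) = 205.14 m.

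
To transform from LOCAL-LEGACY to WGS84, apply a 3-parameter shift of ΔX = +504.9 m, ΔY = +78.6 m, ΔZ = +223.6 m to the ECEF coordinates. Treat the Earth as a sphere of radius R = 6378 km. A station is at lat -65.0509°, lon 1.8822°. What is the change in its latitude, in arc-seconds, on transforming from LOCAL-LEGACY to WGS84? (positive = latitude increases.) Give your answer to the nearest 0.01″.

Δφ = 17.92″

sin φ = -0.906683, cos φ = 0.421813, sin λ = 0.032845, cos λ = 0.999460.
North component: ΔN = −sin φ cos λ·ΔX − sin φ sin λ·ΔY + cos φ·ΔZ = −(-0.906683)(0.999460)(504.9) − (-0.906683)(0.032845)(78.6) + (0.421813)(223.6) = 554.20 m.
1° of latitude spans πR/180 = 111317 m, so Δφ = 554.20 / 111317 × 3600 = 17.923″.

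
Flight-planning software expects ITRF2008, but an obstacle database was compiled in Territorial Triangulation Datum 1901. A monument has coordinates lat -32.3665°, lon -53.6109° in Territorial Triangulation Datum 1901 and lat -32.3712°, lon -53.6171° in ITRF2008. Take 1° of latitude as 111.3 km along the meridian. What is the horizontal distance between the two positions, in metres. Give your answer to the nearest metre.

783 m

Δφ = -32.3712° − -32.3665° = -0.0047°; Δλ = -53.6171° − -53.6109° = -0.0062°.
ΔN = Δφ × 111300 = -523.1 m; ΔE = Δλ × 111300 × cos(-32.3665°) = -0.0062 × 111300 × 0.844641 = -582.9 m.
Distance = √(ΔE² + ΔN²) = √((-582.9)² + (-523.1)²) = 783.2 m.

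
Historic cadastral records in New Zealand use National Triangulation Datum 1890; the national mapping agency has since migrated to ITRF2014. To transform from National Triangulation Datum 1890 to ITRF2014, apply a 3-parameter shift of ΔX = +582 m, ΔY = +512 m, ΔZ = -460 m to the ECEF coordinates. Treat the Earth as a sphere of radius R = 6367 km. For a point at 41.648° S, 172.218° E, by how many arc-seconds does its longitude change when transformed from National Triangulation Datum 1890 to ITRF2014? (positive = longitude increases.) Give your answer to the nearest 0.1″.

Δλ = -25.4″

sin φ = -0.664552, cos φ = 0.747242, sin λ = 0.135404, cos λ = -0.990790.
East component: ΔE = −sin λ·ΔX + cos λ·ΔY = −(0.135404)(582) + (-0.990790)(512) = -586.09 m.
1° of latitude spans πR/180 = 111125 m; at latitude φ, 1° of longitude spans that × cos φ = 83037.3 m, so Δλ = -586.09 / 83037.3 × 3600 = -25.409″.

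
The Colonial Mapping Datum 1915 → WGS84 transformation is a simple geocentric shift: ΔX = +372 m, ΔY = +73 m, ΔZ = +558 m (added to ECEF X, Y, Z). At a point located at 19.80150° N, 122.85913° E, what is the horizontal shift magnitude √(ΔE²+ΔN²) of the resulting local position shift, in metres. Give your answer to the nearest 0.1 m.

672.2 m

The local east axis at (φ, λ) is (−sin λ, cos λ, 0), so ΔE = −sin(122.85913°)·372 + cos(122.85913°)·73 = -352.09 m.
The local north axis is (−sin φ cos λ, −sin φ sin λ, cos φ), giving ΔN = 68.375 − 20.773 + 525.007 = 572.61 m.
Horizontal magnitude = √(ΔE² + ΔN²) = √((-352.09)² + 572.61²) = 672.20 m.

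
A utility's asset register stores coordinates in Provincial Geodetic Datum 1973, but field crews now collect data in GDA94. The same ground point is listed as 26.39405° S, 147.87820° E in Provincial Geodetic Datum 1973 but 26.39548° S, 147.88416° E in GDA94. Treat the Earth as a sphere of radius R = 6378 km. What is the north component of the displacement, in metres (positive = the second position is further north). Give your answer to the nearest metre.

Δφ = -26.39548° − -26.39405° = -0.00143°; Δλ = 147.88416° − 147.87820° = +0.00596°.
1° along a meridian = πR/180 = 111317 m.
ΔN = Δφ × 111317 = -159.2 m; ΔE = Δλ × 111317 × cos(-26.39405°) = +0.00596 × 111317 × 0.895758 = 594.3 m.

ΔN = -159 m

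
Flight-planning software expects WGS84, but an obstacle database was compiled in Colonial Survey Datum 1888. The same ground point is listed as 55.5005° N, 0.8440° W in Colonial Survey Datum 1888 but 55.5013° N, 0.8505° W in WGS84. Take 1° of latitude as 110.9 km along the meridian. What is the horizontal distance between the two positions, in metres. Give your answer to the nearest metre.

418 m

Δφ = 55.5013° − 55.5005° = +0.0008°; Δλ = -0.8505° − -0.8440° = -0.0065°.
ΔN = Δφ × 110900 = 88.7 m; ΔE = Δλ × 110900 × cos(55.5005°) = -0.0065 × 110900 × 0.566399 = -408.3 m.
Distance = √(ΔE² + ΔN²) = √((-408.3)² + 88.7²) = 417.8 m.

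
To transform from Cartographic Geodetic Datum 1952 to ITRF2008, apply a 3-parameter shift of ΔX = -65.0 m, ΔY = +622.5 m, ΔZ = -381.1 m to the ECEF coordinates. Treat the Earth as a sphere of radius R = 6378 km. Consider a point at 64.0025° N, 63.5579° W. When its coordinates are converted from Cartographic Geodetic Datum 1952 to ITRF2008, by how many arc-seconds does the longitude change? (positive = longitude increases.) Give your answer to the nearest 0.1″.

sin φ = 0.898813, cos φ = 0.438332, sin λ = -0.895385, cos λ = 0.445293.
East component: ΔE = −sin λ·ΔX + cos λ·ΔY = −(-0.895385)(-65.0) + (0.445293)(622.5) = 219.00 m.
1° of latitude spans πR/180 = 111317 m; at latitude φ, 1° of longitude spans that × cos φ = 48793.8 m, so Δλ = 219.00 / 48793.8 × 3600 = 16.157″.

Δλ = 16.2″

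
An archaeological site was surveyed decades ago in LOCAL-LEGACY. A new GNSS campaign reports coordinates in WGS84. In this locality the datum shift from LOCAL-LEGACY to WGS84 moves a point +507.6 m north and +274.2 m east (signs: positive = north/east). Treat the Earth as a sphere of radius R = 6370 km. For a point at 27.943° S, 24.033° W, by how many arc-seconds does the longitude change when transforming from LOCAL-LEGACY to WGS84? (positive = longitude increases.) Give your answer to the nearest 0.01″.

Δλ = 10.05″

At latitude -27.943°, cos φ = 0.883414.
One radian of longitude at latitude φ spans R cos φ, so Δλ = ΔE / (R cos φ) = 274.2 / (6370000 × 0.883414) = 4.8726e-05 rad = 10.051″.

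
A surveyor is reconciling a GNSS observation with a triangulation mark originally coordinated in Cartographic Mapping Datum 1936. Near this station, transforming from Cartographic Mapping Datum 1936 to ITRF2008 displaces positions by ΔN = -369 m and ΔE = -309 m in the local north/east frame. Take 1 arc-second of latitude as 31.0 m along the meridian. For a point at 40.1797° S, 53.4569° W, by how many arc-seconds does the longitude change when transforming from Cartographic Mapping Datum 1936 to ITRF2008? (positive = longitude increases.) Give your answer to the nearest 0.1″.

Δλ = -13.0″

At latitude -40.1797°, cos φ = 0.764025.
1″ of longitude at this latitude = 31.00 × cos φ = 23.6848 m, so Δλ = -309.0 / 23.6848 = -13.046″.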